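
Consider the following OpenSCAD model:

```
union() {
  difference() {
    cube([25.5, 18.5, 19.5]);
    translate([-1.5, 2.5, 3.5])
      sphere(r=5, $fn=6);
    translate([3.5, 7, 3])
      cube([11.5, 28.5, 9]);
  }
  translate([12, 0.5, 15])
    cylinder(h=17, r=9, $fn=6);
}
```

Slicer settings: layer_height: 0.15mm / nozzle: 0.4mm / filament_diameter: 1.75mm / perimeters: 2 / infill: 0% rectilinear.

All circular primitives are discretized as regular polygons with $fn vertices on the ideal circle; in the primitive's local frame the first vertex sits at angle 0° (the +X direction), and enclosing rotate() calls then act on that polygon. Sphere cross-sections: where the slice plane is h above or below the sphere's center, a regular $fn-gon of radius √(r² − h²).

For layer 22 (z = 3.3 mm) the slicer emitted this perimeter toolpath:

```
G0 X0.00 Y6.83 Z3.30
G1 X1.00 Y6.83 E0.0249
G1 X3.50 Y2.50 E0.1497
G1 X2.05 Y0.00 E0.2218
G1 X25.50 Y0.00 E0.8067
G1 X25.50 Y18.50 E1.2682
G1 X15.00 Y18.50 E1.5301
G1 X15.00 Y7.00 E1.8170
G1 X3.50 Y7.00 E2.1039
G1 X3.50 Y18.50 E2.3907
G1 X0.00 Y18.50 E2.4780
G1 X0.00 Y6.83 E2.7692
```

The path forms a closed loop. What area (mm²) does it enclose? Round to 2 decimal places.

322.82 mm²

Apply the shoelace formula to the sequence of (X, Y) vertices; enclosed area = 322.82 mm².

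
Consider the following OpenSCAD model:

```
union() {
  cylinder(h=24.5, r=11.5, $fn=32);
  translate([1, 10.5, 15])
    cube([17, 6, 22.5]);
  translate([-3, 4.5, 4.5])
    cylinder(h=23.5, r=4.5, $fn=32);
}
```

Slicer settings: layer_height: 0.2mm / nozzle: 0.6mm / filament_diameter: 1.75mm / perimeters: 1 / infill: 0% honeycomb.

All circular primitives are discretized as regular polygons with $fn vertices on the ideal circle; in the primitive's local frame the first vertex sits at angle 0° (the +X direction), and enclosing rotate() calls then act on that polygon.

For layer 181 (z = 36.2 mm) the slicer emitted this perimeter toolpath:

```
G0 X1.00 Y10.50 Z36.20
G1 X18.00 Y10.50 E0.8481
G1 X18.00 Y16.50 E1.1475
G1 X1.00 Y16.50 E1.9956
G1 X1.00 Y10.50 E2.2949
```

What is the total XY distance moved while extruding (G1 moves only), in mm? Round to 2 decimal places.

46.00 mm

Sum the Euclidean lengths of each G1 segment: total = 46.00 mm.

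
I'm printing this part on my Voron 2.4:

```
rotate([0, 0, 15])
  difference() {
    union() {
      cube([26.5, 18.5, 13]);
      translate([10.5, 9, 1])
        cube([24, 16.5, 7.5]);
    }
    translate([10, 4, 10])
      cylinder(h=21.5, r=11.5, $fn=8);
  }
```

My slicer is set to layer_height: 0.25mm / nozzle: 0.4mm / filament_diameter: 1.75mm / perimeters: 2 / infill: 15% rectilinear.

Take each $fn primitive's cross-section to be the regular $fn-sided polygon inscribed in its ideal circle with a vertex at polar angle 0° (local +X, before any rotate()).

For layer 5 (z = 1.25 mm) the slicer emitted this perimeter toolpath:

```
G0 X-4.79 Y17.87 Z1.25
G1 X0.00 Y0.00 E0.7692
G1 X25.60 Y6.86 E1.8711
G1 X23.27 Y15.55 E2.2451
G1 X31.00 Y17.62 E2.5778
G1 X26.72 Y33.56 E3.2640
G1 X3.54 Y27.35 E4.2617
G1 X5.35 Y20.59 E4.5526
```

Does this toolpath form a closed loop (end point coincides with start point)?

no

Start point (G0): (-4.79, 17.87). End point (last G1): the path does not return to the start — open.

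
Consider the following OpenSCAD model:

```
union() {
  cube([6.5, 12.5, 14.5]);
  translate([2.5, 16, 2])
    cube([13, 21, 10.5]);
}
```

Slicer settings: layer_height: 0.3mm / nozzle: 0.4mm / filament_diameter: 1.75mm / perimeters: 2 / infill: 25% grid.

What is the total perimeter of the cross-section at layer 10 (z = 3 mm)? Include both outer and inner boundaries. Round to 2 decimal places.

At z = 3 mm: the cube (footprint 6.5×12.5) is included at this height (perimeter 38.00 mm); the cube at (2.5, 16) (footprint 13×21) is included at this height (perimeter 68.00 mm); Taking the union: the 2 present regions are separate (no shared area or edge), so areas and boundary lengths simply add and each stays a separate island — boundary = 106.00 mm. Overall, the cross-section has 2 separate islands. Total boundary length (outer) = 106.00 mm.

106.00 mm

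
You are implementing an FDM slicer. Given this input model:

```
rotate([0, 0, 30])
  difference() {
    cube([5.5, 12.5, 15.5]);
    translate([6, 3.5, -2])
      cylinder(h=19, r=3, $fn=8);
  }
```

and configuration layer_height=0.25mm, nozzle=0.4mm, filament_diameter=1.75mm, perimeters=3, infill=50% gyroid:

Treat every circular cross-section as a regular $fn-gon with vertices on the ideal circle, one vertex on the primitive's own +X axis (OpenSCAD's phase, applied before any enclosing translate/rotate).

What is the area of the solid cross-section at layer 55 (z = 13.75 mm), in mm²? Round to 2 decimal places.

58.92 mm²

At z = 13.75 mm: the cube is present — its section is the full 5.5×12.5 rectangle (area 68.75 mm²); the r=3 cylinder at (6, 3.5) contributes a regular 8-gon of circumradius 3 (area = (8/2)·3.000²·sin(360°/8) = 25.46 mm²); Subtracting the remaining from the first: starting from the 5.5×12.5 cube (68.75 mm²), the r=3 cylinder at (6, 3.5) partially overlaps it — only the 9.83 mm² overlap (of its 25.46 mm²) is removed, clipping the outline — area = 58.92 mm²; (rotated 30° about Z; rotation is an isometry so areas/perimeters/island counts are preserved). Overall, the cross-section is a single solid region. Net area = 58.92 mm².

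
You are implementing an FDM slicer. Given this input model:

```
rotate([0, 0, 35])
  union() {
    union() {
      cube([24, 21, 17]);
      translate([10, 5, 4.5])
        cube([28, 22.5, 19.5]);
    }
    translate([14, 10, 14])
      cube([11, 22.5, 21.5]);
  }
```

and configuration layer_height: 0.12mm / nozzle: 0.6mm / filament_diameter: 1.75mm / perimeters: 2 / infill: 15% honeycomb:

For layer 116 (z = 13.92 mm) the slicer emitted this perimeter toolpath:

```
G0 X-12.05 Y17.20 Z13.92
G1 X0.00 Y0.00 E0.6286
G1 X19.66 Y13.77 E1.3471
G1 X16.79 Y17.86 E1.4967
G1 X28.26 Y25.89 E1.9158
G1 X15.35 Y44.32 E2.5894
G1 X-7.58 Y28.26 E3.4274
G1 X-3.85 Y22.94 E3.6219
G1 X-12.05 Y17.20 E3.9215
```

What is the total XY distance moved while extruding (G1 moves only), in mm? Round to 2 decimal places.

Sum the Euclidean lengths of each G1 segment: total = 131.01 mm.

131.01 mm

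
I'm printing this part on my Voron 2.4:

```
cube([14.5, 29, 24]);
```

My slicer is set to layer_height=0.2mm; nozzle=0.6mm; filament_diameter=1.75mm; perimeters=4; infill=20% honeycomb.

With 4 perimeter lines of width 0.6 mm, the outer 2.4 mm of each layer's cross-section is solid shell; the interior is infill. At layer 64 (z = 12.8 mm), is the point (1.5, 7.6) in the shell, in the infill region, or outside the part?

shell

At z = 12.8 mm: the cube (footprint 14.5×29) is included at this height. Overall, the cross-section is a single solid region. The nearest boundary edge runs (0.00, 29.00)→(0.00, 0.00); distance from the point to it = 1.50 mm. The point is inside the cross-section, 1.50 mm from the nearest boundary — within the 2.4 mm shell band (4 × 0.6).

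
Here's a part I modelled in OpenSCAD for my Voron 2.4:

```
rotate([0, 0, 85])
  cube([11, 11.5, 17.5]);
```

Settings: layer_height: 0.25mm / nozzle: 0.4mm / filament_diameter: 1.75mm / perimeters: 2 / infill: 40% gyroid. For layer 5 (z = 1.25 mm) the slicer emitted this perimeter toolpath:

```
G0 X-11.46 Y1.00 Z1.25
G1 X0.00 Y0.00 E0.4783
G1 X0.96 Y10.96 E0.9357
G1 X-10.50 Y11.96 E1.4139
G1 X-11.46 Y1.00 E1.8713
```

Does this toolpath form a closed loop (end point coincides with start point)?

Start point (G0): (-11.46, 1.00). End point (last G1): the path returns to the start — closed.

yes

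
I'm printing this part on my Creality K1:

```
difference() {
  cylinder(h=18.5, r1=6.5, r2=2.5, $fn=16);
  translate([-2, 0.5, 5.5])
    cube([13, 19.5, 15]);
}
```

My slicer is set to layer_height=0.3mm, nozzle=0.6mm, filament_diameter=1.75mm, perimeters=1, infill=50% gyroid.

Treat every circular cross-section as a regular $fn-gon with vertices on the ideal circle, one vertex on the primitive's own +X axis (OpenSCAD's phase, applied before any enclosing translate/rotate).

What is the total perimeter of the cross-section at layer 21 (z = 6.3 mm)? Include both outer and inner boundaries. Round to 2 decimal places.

At z = 6.3 mm: the cone: at t=0.341 of its height the radius interpolates to r₁+(r₂−r₁)t = 5.138, giving a regular 16-gon of that circumradius (perimeter = 2·16·5.138·sin(180°/16) = 32.07 mm); the cube at (-2, 0.5) is present — its section is the full 13×19.5 rectangle (perimeter 65.00 mm); Subtracting the remaining from the first: starting from the cone, the 13×19.5 cube at (-2, 0.5) partially overlaps it — only the 26.54 mm² overlap (of its 253.50 mm²) is removed, clipping the outline — boundary = 33.78 mm. Overall, the cross-section is a single solid region. Total boundary length (outer) = 33.78 mm.

33.78 mm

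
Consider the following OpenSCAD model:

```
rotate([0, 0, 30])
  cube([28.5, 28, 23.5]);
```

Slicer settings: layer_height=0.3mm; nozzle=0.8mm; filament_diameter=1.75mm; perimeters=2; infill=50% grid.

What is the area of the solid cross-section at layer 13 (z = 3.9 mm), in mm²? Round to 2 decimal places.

At z = 3.9 mm: the cube (footprint 28.5×28) is included at this height (area 798.00 mm²); (rotated 30° about Z; rotation is an isometry so areas/perimeters/island counts are preserved). Overall, the cross-section is a single solid region. Net area = 798.00 mm².

798.00 mm²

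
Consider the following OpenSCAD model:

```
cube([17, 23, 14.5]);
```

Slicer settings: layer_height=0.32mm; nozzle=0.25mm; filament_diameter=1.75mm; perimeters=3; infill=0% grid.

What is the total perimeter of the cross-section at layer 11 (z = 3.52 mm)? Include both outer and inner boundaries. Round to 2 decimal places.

At z = 3.52 mm: the cube (footprint 17×23) is included at this height (perimeter 80.00 mm). Overall, the cross-section is a single solid region. Total boundary length (outer) = 80.00 mm.

80.00 mm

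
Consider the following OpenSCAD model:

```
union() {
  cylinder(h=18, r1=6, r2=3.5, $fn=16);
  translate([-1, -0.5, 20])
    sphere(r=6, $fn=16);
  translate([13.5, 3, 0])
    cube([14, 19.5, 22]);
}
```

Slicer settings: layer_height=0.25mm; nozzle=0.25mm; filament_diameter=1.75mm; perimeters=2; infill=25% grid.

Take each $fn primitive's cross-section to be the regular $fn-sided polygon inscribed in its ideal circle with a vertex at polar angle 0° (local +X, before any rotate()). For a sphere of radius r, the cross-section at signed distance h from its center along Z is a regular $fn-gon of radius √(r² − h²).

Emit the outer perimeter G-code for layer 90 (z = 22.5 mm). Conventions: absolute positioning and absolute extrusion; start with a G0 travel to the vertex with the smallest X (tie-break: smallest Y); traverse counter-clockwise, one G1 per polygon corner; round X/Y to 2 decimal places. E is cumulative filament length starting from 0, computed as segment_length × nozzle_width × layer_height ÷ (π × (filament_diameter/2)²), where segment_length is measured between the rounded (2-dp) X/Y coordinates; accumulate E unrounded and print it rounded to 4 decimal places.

At z = 22.5 mm: the cone does not reach this height (z outside [0, 18]); the sphere at (-1, -0.5): section is a regular 16-gon, circumradius = √(r²−h²) = √(6²−2.5²) = 5.454; the cube at (13.5, 3) is not intersected at this z (z outside [0, 22]); Taking the union: only the r=6 sphere at (-1, -0.5) is present, so the union is just that shape — 1 connected region. The outline is a single polygon with 16 vertices. Extrusion per mm of travel: 0.25 × 0.25 / (π × 0.875²) = 0.025984. Accumulating E over each segment gives final E = 0.8850.

G0 X-6.45 Y-0.50 Z22.50
G1 X-6.04 Y-2.59 E0.0553
G1 X-4.86 Y-4.36 E0.1106
G1 X-3.09 Y-5.54 E0.1659
G1 X-1.00 Y-5.95 E0.2212
G1 X1.09 Y-5.54 E0.2766
G1 X2.86 Y-4.36 E0.3319
G1 X4.04 Y-2.59 E0.3871
G1 X4.45 Y-0.50 E0.4425
G1 X4.04 Y1.59 E0.4978
G1 X2.86 Y3.36 E0.5531
G1 X1.09 Y4.54 E0.6084
G1 X-1.00 Y4.95 E0.6637
G1 X-3.09 Y4.54 E0.7191
G1 X-4.86 Y3.36 E0.7743
G1 X-6.04 Y1.59 E0.8296
G1 X-6.45 Y-0.50 E0.8850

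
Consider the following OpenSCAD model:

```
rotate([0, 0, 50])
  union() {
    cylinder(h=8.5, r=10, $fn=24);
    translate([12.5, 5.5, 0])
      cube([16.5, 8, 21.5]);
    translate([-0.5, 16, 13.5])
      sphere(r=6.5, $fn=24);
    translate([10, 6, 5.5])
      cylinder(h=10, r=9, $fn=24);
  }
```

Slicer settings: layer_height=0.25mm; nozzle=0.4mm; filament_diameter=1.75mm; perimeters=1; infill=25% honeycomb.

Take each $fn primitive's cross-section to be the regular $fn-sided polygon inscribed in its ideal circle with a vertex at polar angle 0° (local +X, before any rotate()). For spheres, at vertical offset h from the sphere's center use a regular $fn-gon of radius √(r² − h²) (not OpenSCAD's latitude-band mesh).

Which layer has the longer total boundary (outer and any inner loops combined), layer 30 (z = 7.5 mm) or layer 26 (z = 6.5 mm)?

layer 30 (z = 7.5 mm)

Layer 30 (z = 7.5): the cylinder: section is a regular 24-gon, circumradius r=10 (perimeter = 2·24·10.000·sin(180°/24) = 62.65 mm); the cube at (12.5, 5.5) (footprint 16.5×8) is included at this height (perimeter 49.00 mm); the sphere at (-0.5, 16): section is a regular 24-gon, circumradius = √(r²−h²) = √(6.5²−6²) = 2.500 (perimeter = 2·24·2.500·sin(180°/24) = 15.66 mm); the r=9 cylinder at (10, 6) contributes a regular 24-gon of circumradius 9 (perimeter = 2·24·9.000·sin(180°/24) = 56.39 mm); Taking the union: the regions partially overlap (shared area 117.31 mm²), so the edge portions inside another operand are dropped and the merged outline is re-measured after clipping — boundary = 123.23 mm; (whole slice rotated 50° about Z — lengths, areas and connectivity unchanged). So its perimeter = 123.23 mm. Layer 26 (z = 6.5): the cylinder: section is a regular 24-gon, circumradius r=10 (perimeter = 2·24·10.000·sin(180°/24) = 62.65 mm); the cube at (12.5, 5.5) (footprint 16.5×8) is included at this height (perimeter 49.00 mm); the sphere at (-0.5, 16) is not intersected at this z (|z−center|=7.000 > r=6.5); the r=9 cylinder at (10, 6) contributes a regular 24-gon of circumradius 9 (perimeter = 2·24·9.000·sin(180°/24) = 56.39 mm); Combining (union): the regions partially overlap (shared area 117.31 mm²), so the edge portions inside another operand are dropped and the merged outline is re-measured after clipping — boundary = 107.57 mm; (whole slice rotated 50° about Z — lengths, areas and connectivity unchanged). So its perimeter = 107.57 mm. Layer 30 is larger (123.23 vs 107.57 mm).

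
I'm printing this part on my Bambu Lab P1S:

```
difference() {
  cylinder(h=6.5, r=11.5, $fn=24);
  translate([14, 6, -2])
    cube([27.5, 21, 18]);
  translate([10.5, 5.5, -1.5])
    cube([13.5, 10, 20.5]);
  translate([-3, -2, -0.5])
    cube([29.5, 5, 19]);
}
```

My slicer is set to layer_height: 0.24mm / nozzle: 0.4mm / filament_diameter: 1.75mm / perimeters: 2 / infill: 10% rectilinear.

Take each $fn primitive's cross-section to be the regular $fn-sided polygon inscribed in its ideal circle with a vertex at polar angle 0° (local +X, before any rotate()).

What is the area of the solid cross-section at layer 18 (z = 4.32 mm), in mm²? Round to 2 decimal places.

At z = 4.32 mm: the cylinder: section is a regular 24-gon, circumradius r=11.5 (area = (24/2)·11.500²·sin(360°/24) = 410.75 mm²); the 27.5×21 cube at (14, 6) contributes its full rectangle (area 577.50 mm²); the 13.5×10 cube at (10.5, 5.5) contributes its full rectangle (area 135.00 mm²); the 29.5×5 cube at (-3, -2) contributes its full rectangle (area 147.50 mm²); Taking the first minus the rest: starting from the r=11.5 cylinder (410.75 mm²), the 27.5×21 cube at (14, 6) misses the remaining region (no effect); the 13.5×10 cube at (10.5, 5.5) misses the remaining region (no effect); the 29.5×5 cube at (-3, -2) partially overlaps it — only the 71.64 mm² overlap (of its 147.50 mm²) is removed, clipping the outline — area = 339.10 mm². Overall, the cross-section is a single solid region. Net area = 339.10 mm².

339.10 mm²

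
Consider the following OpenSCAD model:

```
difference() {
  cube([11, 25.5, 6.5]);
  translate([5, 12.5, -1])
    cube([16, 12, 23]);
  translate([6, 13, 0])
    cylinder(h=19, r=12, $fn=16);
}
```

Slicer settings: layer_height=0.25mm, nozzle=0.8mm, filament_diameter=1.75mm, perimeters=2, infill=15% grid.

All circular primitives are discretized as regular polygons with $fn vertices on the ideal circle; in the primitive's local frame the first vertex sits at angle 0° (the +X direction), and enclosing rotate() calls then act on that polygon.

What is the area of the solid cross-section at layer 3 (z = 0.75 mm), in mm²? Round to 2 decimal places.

28.99 mm²

At z = 0.75 mm: the cube (footprint 11×25.5) is included at this height (area 280.50 mm²); the cube at (5, 12.5) is present — its section is the full 16×12 rectangle (area 192.00 mm²); the cylinder at (6, 13): section is a regular 16-gon, circumradius r=12 (area = (16/2)·12.000²·sin(360°/16) = 440.85 mm²); After the difference (first − rest): starting from the 11×25.5 cube (280.50 mm²), the 16×12 cube at (5, 12.5) partially overlaps it — only the 72.00 mm² overlap (of its 192.00 mm²) is removed, clipping the outline; the r=12 cylinder at (6, 13) partially overlaps it — only the 179.51 mm² overlap (of its 440.85 mm²) is removed, clipping the outline — area = 28.99 mm². Overall, the cross-section has 2 separate islands. Net area = 28.99 mm².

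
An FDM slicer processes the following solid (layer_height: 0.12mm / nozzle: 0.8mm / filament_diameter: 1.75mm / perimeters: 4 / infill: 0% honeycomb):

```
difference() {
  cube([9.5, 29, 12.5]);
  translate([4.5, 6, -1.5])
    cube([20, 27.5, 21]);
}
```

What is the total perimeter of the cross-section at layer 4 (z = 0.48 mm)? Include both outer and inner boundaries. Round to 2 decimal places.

77.00 mm

At z = 0.48 mm: the 9.5×29 cube contributes its full rectangle (perimeter 77.00 mm); the cube at (4.5, 6) (footprint 20×27.5) is included at this height (perimeter 95.00 mm); Subtracting the remaining from the first: starting from the 9.5×29 cube, the 20×27.5 cube at (4.5, 6) partially overlaps it — only the 115.00 mm² overlap (of its 550.00 mm²) is removed, clipping the outline — boundary = 77.00 mm. Overall, the cross-section is a single solid region. Total boundary length (outer) = 77.00 mm.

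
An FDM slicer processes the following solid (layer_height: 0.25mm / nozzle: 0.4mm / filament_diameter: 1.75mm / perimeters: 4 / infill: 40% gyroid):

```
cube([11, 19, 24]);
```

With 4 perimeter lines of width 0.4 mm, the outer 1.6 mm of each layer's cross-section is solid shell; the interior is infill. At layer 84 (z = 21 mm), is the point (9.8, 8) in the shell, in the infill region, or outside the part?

shell

At z = 21 mm: the cube (footprint 11×19) is included at this height. Overall, the cross-section is a single solid region. The nearest boundary edge runs (11.00, 0.00)→(11.00, 19.00); distance from the point to it = 1.20 mm. The point is inside the cross-section, 1.20 mm from the nearest boundary — within the 1.6 mm shell band (4 × 0.4).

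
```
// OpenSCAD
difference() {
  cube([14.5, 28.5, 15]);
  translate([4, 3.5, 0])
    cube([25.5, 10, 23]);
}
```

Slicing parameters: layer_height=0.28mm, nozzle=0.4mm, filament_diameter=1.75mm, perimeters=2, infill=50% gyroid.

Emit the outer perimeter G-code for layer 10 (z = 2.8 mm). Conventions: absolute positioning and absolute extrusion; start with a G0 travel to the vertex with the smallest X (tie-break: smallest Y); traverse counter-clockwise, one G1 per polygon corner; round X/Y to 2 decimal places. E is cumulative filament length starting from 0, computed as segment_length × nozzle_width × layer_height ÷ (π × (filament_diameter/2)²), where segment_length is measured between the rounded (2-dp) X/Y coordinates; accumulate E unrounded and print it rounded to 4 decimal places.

G0 X0.00 Y0.00 Z2.80
G1 X14.50 Y0.00 E0.6752
G1 X14.50 Y3.50 E0.8382
G1 X4.00 Y3.50 E1.3271
G1 X4.00 Y13.50 E1.7927
G1 X14.50 Y13.50 E2.2816
G1 X14.50 Y28.50 E2.9801
G1 X0.00 Y28.50 E3.6553
G1 X0.00 Y0.00 E4.9824

At z = 2.8 mm: the 14.5×28.5 cube contributes its full rectangle; the cube at (4, 3.5) is present — its section is the full 25.5×10 rectangle; Taking the first minus the rest: starting from the 14.5×28.5 cube, the 25.5×10 cube at (4, 3.5) partially overlaps it — only the 105.00 mm² overlap (of its 255.00 mm²) is removed, clipping the outline — 1 connected region. The outline is a single polygon with 8 vertices. Extrusion per mm of travel: 0.4 × 0.28 / (π × 0.875²) = 0.046564. Accumulating E over each segment gives final E = 4.9824.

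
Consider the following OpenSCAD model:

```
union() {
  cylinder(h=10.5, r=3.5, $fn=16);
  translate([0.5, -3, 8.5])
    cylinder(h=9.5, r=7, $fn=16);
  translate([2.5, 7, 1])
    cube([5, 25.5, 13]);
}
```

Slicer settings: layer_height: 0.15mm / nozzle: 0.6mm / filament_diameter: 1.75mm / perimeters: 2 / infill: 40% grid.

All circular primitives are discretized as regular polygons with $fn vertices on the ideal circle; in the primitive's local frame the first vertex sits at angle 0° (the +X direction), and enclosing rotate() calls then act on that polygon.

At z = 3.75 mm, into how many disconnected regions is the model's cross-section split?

At z = 3.75 mm: the r=3.5 cylinder contributes a regular 16-gon of circumradius 3.5; the cylinder at (0.5, -3) is absent (z outside [8.5, 18]); the cube at (2.5, 7) is present — its section is the full 5×25.5 rectangle; Combining (union): the 2 present regions are separate (no shared area or edge), so areas and boundary lengths simply add and each stays a separate island — 2 connected regions. The result has 2 disconnected regions.

2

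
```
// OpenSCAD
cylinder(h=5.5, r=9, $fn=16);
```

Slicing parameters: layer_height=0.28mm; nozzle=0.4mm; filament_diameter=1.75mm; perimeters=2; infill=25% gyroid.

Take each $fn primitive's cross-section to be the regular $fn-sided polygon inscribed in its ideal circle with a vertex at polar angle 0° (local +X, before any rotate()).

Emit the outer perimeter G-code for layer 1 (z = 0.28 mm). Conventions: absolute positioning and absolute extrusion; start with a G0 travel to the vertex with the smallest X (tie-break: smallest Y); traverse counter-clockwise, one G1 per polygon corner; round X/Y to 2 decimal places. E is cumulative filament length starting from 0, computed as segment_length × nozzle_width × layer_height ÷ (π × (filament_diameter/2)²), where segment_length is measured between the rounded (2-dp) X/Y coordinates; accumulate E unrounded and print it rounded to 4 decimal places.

G0 X-9.00 Y0.00 Z0.28
G1 X-8.31 Y-3.44 E0.1634
G1 X-6.36 Y-6.36 E0.3269
G1 X-3.44 Y-8.31 E0.4904
G1 X0.00 Y-9.00 E0.6537
G1 X3.44 Y-8.31 E0.8171
G1 X6.36 Y-6.36 E0.9806
G1 X8.31 Y-3.44 E1.1441
G1 X9.00 Y0.00 E1.3075
G1 X8.31 Y3.44 E1.4709
G1 X6.36 Y6.36 E1.6343
G1 X3.44 Y8.31 E1.7978
G1 X0.00 Y9.00 E1.9612
G1 X-3.44 Y8.31 E2.1246
G1 X-6.36 Y6.36 E2.2881
G1 X-8.31 Y3.44 E2.4516
G1 X-9.00 Y0.00 E2.6150

At z = 0.28 mm: the r=9 cylinder gives a regular 16-gon of circumradius 9 (constant along its height). The outline is a single polygon with 16 vertices. Extrusion per mm of travel: 0.4 × 0.28 / (π × 0.875²) = 0.046564. Accumulating E over each segment gives final E = 2.6150.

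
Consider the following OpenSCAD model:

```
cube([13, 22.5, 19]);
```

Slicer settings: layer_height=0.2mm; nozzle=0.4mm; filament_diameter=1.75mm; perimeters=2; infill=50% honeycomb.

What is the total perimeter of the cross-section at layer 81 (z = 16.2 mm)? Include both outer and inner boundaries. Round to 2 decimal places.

71.00 mm

At z = 16.2 mm: the 13×22.5 cube contributes its full rectangle (perimeter 71.00 mm). Overall, the cross-section is a single solid region. Total boundary length (outer) = 71.00 mm.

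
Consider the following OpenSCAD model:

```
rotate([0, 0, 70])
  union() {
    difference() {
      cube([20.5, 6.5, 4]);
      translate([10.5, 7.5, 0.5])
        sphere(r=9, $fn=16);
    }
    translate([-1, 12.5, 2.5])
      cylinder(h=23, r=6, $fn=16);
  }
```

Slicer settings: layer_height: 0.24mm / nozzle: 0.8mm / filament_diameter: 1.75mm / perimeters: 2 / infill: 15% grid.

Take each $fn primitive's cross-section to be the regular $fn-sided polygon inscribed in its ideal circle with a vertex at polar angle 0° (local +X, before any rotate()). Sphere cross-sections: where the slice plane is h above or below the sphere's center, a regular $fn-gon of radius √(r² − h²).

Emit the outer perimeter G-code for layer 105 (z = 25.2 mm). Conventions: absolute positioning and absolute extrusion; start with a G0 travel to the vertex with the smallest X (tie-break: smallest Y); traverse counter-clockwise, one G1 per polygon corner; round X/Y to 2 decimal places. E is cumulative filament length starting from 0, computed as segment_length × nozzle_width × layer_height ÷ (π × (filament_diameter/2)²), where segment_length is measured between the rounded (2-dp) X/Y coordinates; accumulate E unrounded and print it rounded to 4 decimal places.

At z = 25.2 mm: the cube is absent (z outside [0, 4]); the sphere at (10.5, 7.5) is absent (|z−center|=24.700 > r=9); Subtracting the remaining from the first: the first operand is absent here, so nothing remains; the r=6 cylinder at (-1, 12.5) contributes a regular 16-gon of circumradius 6; Combining (union): only the r=6 cylinder at (-1, 12.5) is present, so the union is just that shape — 1 connected region; (whole slice rotated 70° about Z — lengths, areas and connectivity unchanged). The outline is a single polygon with 16 vertices. Extrusion per mm of travel: 0.8 × 0.24 / (π × 0.875²) = 0.079824. Accumulating E over each segment gives final E = 2.9902.

G0 X-18.08 Y3.07 Z25.20
G1 X-17.53 Y0.80 E0.1864
G1 X-16.14 Y-1.09 E0.3737
G1 X-14.14 Y-2.30 E0.5603
G1 X-11.83 Y-2.66 E0.7469
G1 X-9.55 Y-2.10 E0.9343
G1 X-7.66 Y-0.72 E1.1211
G1 X-6.45 Y1.28 E1.3077
G1 X-6.09 Y3.60 E1.4951
G1 X-6.65 Y5.87 E1.6818
G1 X-8.03 Y7.76 E1.8686
G1 X-10.04 Y8.97 E2.0559
G1 X-12.35 Y9.33 E2.2425
G1 X-14.62 Y8.77 E2.4291
G1 X-16.51 Y7.39 E2.6159
G1 X-17.73 Y5.39 E2.8029
G1 X-18.08 Y3.07 E2.9902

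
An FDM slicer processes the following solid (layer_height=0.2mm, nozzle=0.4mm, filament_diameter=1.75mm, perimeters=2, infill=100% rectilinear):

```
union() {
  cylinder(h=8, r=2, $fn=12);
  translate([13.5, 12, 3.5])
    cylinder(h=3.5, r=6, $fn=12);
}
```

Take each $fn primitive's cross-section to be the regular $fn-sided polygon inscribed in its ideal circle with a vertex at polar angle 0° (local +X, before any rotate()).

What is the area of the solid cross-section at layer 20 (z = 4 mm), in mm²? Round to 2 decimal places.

At z = 4 mm: the r=2 cylinder gives a regular 12-gon of circumradius 2 (constant along its height) (area = (12/2)·2.000²·sin(360°/12) = 12.00 mm²); the cylinder at (13.5, 12): section is a regular 12-gon, circumradius r=6 (area = (12/2)·6.000²·sin(360°/12) = 108.00 mm²); Combining (union): the 2 present regions are separate (no shared area or edge), so areas and boundary lengths simply add and each stays a separate island — area = 120.00 mm². Overall, the cross-section has 2 separate islands. Net area = 120.00 mm².

120.00 mm²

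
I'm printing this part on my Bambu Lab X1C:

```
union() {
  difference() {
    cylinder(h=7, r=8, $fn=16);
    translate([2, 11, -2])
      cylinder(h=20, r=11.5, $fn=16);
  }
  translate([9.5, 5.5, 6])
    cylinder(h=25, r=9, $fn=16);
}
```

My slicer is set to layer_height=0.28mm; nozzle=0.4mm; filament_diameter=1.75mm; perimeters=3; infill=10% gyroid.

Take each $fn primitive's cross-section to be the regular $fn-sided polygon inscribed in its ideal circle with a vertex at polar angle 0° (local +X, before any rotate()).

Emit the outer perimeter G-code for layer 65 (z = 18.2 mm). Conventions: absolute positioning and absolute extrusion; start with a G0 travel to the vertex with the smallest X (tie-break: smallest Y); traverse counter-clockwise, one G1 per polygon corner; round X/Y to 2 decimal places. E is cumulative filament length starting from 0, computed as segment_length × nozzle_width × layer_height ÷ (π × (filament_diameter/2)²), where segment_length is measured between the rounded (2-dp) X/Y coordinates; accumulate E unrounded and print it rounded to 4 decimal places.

At z = 18.2 mm: the cylinder does not reach this height (z outside [0, 7]); the cylinder at (2, 11) is absent (z outside [-2, 18]); Taking the first minus the rest: the first operand is absent here, so nothing remains; the r=9 cylinder at (9.5, 5.5) gives a regular 16-gon of circumradius 9 (constant along its height); Combining (union): only the r=9 cylinder at (9.5, 5.5) is present, so the union is just that shape — 1 connected region. The outline is a single polygon with 16 vertices. Extrusion per mm of travel: 0.4 × 0.28 / (π × 0.875²) = 0.046564. Accumulating E over each segment gives final E = 2.6150.

G0 X0.50 Y5.50 Z18.20
G1 X1.19 Y2.06 E0.1634
G1 X3.14 Y-0.86 E0.3269
G1 X6.06 Y-2.81 E0.4904
G1 X9.50 Y-3.50 E0.6537
G1 X12.94 Y-2.81 E0.8171
G1 X15.86 Y-0.86 E0.9806
G1 X17.81 Y2.06 E1.1441
G1 X18.50 Y5.50 E1.3075
G1 X17.81 Y8.94 E1.4709
G1 X15.86 Y11.86 E1.6343
G1 X12.94 Y13.81 E1.7978
G1 X9.50 Y14.50 E1.9612
G1 X6.06 Y13.81 E2.1246
G1 X3.14 Y11.86 E2.2881
G1 X1.19 Y8.94 E2.4516
G1 X0.50 Y5.50 E2.6150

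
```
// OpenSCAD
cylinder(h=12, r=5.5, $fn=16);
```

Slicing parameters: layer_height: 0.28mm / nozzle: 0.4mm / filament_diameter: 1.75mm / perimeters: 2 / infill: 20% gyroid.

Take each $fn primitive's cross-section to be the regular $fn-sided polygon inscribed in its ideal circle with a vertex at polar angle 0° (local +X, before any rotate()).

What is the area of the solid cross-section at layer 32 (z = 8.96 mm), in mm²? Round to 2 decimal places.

At z = 8.96 mm: the cylinder: section is a regular 16-gon, circumradius r=5.5 (area = (16/2)·5.500²·sin(360°/16) = 92.61 mm²). Overall, the cross-section is a single solid region. Net area = 92.61 mm².

92.61 mm²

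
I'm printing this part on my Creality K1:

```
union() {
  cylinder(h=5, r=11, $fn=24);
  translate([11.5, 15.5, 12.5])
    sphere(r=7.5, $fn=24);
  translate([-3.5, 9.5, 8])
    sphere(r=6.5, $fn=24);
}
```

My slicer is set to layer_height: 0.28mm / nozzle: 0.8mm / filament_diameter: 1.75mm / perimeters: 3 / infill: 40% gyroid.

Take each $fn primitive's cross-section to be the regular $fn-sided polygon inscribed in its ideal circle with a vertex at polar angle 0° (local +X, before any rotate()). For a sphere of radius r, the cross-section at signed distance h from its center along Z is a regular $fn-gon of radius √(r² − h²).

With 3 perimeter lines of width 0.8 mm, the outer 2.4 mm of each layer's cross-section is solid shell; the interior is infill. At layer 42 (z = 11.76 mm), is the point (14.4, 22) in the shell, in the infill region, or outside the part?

At z = 11.76 mm: the cylinder is not intersected at this z (z outside [0, 5]); the r=7.5 sphere at (11.5, 15.5) slices to a regular 24-gon of circumradius 7.463 (√(r²−h²) with h=0.74 from center); the r=6.5 sphere at (-3.5, 9.5) slices to a regular 24-gon of circumradius 5.302 (√(r²−h²) with h=3.76 from center); Merging all regions: the 2 present regions are separate (no shared area or edge), so areas and boundary lengths simply add and each stays a separate island — 2 connected regions. Overall, the cross-section has 2 separate islands. The nearest boundary edge runs (13.43, 22.71)→(15.23, 21.96); distance from the point to it = 0.28 mm. (Shell/infill is judged within the island containing the point — the largest one.) The point is inside the cross-section, 0.28 mm from the nearest boundary — within the 2.4 mm shell band (3 × 0.8).

shell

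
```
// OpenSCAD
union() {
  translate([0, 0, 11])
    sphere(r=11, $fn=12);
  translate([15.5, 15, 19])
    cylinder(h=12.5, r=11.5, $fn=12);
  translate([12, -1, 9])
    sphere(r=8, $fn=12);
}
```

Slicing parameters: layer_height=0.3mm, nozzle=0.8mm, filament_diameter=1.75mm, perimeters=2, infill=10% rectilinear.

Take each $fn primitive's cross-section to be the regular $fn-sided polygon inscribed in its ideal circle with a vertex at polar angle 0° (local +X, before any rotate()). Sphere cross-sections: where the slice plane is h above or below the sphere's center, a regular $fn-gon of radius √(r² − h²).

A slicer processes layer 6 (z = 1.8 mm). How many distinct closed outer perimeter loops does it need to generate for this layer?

At z = 1.8 mm: the r=11 sphere slices to a regular 12-gon of circumradius 6.030 (√(r²−h²) with h=9.2 from center); the cylinder at (15.5, 15) does not reach this height (z outside [19, 31.5]); the r=8 sphere at (12, -1) slices to a regular 12-gon of circumradius 3.487 (√(r²−h²) with h=7.2 from center); Combining (union): the 2 present regions are separate (no shared area or edge), so areas and boundary lengths simply add and each stays a separate island — 2 connected regions. The result has 2 disconnected regions.

2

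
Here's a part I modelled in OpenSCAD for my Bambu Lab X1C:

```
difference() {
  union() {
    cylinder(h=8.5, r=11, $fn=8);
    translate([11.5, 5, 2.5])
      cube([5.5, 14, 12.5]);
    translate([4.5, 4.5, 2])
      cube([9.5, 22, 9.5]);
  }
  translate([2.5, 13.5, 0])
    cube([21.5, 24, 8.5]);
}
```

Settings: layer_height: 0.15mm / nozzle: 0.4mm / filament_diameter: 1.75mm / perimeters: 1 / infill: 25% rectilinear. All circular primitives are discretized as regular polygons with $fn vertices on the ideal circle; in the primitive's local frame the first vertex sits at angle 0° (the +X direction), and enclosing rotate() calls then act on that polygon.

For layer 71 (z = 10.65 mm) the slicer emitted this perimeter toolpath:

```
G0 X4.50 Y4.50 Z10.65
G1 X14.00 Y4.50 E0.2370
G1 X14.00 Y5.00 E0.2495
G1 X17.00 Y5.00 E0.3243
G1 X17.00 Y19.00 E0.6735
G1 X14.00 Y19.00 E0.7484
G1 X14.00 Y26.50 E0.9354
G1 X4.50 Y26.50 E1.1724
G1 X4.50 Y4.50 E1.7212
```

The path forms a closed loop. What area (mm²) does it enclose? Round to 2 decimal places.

251.00 mm²

Apply the shoelace formula to the sequence of (X, Y) vertices; enclosed area = 251.00 mm².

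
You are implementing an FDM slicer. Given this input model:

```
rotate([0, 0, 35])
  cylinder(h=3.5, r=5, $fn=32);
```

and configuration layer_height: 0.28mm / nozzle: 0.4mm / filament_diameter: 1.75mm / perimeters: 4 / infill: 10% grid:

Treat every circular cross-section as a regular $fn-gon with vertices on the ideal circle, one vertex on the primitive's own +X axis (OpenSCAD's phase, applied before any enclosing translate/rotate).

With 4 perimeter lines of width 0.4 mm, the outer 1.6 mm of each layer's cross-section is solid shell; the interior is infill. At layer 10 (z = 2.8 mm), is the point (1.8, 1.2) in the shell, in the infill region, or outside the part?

infill

At z = 2.8 mm: the cylinder: section is a regular 32-gon, circumradius r=5; (rotated 35° about Z; rotation is an isometry so areas/perimeters/island counts are preserved). Overall, the cross-section is a single solid region. Undo the 35° rotation: the query point maps to (2.163, -0.049) in the un-rotated model frame. The nearest boundary edge runs (4.90, -0.98)→(5.00, 0.00); distance from the point to it = 2.82 mm. The point is inside the cross-section and 2.82 mm from the nearest boundary — more than the 1.6 mm shell width (4 × 0.4), so it's in the infill interior.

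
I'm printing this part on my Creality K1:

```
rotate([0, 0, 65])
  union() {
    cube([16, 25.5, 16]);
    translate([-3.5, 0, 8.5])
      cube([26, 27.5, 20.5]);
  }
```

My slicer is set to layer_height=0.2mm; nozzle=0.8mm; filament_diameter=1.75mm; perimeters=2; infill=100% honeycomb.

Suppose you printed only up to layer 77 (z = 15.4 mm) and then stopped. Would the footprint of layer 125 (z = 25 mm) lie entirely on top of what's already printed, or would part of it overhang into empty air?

entirely on top

Compare the two slices. At z = 15.4: the cube (footprint 16×25.5) is included at this height (area 408.00 mm²); the cube at (-3.5, 0) is present — its section is the full 26×27.5 rectangle (area 715.00 mm²); Combining (union): the 16×25.5 cube lies entirely inside the 26×27.5 cube at (-3.5, 0), so the union is just the 26×27.5 cube at (-3.5, 0) — area = 715.00 mm²; (rotated 65° about Z; rotation is an isometry so areas/perimeters/island counts are preserved). At z = 25: the cube is not intersected at this z (z outside [0, 16]); the cube at (-3.5, 0) is present — its section is the full 26×27.5 rectangle (area 715.00 mm²); Taking the union: only the 26×27.5 cube at (-3.5, 0) is present, so the union is just that shape — area = 715.00 mm²; (whole slice rotated 65° about Z — lengths, areas and connectivity unchanged). Checking containment: the cross-section at z = 25 is a subset of the cross-section at z = 15.4.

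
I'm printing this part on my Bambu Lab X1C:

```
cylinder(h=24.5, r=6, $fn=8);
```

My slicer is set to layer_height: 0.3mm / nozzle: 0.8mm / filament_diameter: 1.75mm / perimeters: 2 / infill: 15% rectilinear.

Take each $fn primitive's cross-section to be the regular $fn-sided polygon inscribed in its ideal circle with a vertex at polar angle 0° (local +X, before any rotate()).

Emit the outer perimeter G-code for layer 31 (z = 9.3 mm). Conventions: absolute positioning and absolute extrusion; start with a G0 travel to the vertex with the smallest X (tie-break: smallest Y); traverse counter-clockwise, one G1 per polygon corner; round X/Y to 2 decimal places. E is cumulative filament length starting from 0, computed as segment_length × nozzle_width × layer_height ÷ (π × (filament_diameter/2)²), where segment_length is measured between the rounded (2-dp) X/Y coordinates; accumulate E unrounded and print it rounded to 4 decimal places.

G0 X-6.00 Y0.00 Z9.30
G1 X-4.24 Y-4.24 E0.4581
G1 X0.00 Y-6.00 E0.9161
G1 X4.24 Y-4.24 E1.3742
G1 X6.00 Y0.00 E1.8323
G1 X4.24 Y4.24 E2.2903
G1 X0.00 Y6.00 E2.7484
G1 X-4.24 Y4.24 E3.2065
G1 X-6.00 Y0.00 E3.6646

At z = 9.3 mm: the r=6 cylinder gives a regular 8-gon of circumradius 6 (constant along its height). The outline is a single polygon with 8 vertices. Extrusion per mm of travel: 0.8 × 0.3 / (π × 0.875²) = 0.099780. Accumulating E over each segment gives final E = 3.6646.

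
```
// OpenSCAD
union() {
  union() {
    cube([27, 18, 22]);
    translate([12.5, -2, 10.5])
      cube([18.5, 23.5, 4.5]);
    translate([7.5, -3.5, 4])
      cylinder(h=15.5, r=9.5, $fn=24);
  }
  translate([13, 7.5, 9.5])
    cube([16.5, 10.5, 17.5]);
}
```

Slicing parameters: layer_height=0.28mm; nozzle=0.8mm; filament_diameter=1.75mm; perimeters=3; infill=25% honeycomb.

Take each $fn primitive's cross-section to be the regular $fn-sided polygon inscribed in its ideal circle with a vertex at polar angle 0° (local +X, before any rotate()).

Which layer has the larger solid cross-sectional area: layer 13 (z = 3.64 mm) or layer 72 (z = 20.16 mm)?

layer 72 (z = 20.16 mm)

Layer 13 (z = 3.64): the 27×18 cube contributes its full rectangle (area 486.00 mm²); the cube at (12.5, -2) is absent (z outside [10.5, 15]); the cylinder at (7.5, -3.5) does not reach this height (z outside [4, 19.5]); Combining (union): only the 27×18 cube is present, so the union is just that shape — area = 486.00 mm²; the cube at (13, 7.5) is absent (z outside [9.5, 27]); Merging all regions: only that combined region is present, so the union is just that shape — area = 486.00 mm². So its area = 486.00 mm². Layer 72 (z = 20.16): the 27×18 cube contributes its full rectangle (area 486.00 mm²); the cube at (12.5, -2) is not intersected at this z (z outside [10.5, 15]); the cylinder at (7.5, -3.5) is not intersected at this z (z outside [4, 19.5]); Taking the union: only the 27×18 cube is present, so the union is just that shape — area = 486.00 mm²; the cube at (13, 7.5) (footprint 16.5×10.5) is included at this height (area 173.25 mm²); Combining (union): the regions partially overlap — summed areas 659.25 mm² minus the doubly-counted overlap 147.00 mm² gives 512.25 mm² — area = 512.25 mm². So its area = 512.25 mm². Layer 72 is larger (512.25 vs 486.00 mm²).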